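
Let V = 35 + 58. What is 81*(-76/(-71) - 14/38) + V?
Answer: 202164/1349 ≈ 149.86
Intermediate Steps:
V = 93
81*(-76/(-71) - 14/38) + V = 81*(-76/(-71) - 14/38) + 93 = 81*(-76*(-1/71) - 14*1/38) + 93 = 81*(76/71 - 7/19) + 93 = 81*(947/1349) + 93 = 76707/1349 + 93 = 202164/1349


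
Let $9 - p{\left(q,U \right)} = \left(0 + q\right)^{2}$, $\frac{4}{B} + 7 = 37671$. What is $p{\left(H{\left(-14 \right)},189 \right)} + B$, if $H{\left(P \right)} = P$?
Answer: $- \frac{1760791}{9416} \approx -187.0$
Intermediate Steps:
$B = \frac{1}{9416}$ ($B = \frac{4}{-7 + 37671} = \frac{4}{37664} = 4 \cdot \frac{1}{37664} = \frac{1}{9416} \approx 0.0001062$)
$p{\left(q,U \right)} = 9 - q^{2}$ ($p{\left(q,U \right)} = 9 - \left(0 + q\right)^{2} = 9 - q^{2}$)
$p{\left(H{\left(-14 \right)},189 \right)} + B = \left(9 - \left(-14\right)^{2}\right) + \frac{1}{9416} = \left(9 - 196\right) + \frac{1}{9416} = -187 + \frac{1}{9416} = - \frac{1760791}{9416}$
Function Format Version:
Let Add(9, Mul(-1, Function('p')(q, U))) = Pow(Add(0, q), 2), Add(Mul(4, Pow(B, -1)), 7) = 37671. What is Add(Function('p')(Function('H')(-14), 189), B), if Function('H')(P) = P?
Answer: Rational(-1760791, 9416) ≈ -187.00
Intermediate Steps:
B = Rational(1, 9416) (B = Mul(4, Pow(Add(-7, 37671), -1)) = Mul(4, Pow(37664, -1)) = Mul(4, Rational(1, 37664)) = Rational(1, 9416) ≈ 0.00010620)
Function('p')(q, U) = Add(9, Mul(-1, Pow(q, 2))) (Function('p')(q, U) = Add(9, Mul(-1, Pow(Add(0, q), 2))) = Add(9, Mul(-1, Pow(q, 2))))
Add(Function('p')(Function('H')(-14), 189), B) = Add(Add(9, Mul(-1, Pow(-14, 2))), Rational(1, 9416)) = Add(Add(9, Mul(-1, 196)), Rational(1, 9416)) = Add(Add(9, -196), Rational(1, 9416)) = Add(-187, Rational(1, 9416)) = Rational(-1760791, 9416)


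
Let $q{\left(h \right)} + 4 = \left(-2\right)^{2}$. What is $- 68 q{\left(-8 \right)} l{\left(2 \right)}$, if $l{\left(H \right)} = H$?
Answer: $0$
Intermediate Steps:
$q{\left(h \right)} = 0$ ($q{\left(h \right)} = -4 + \left(-2\right)^{2} = -4 + 4 = 0$)
$- 68 q{\left(-8 \right)} l{\left(2 \right)} = \left(-68\right) 0 \cdot 2 = 0 \cdot 2 = 0$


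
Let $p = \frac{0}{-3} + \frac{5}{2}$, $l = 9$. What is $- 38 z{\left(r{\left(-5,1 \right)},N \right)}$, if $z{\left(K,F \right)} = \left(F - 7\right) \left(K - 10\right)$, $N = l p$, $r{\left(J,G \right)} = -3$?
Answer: $7657$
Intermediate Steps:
$p = \frac{5}{2}$ ($p = 0 \left(- \frac{1}{3}\right) + 5 \cdot \frac{1}{2} = 0 + \frac{5}{2} = \frac{5}{2} \approx 2.5$)
$N = \frac{45}{2}$ ($N = 9 \cdot \frac{5}{2} = \frac{45}{2} \approx 22.5$)
$z{\left(K,F \right)} = \left(-10 + K\right) \left(-7 + F\right)$ ($z{\left(K,F \right)} = \left(-7 + F\right) \left(-10 + K\right) = \left(-10 + K\right) \left(-7 + F\right)$)
$- 38 z{\left(r{\left(-5,1 \right)},N \right)} = - 38 \left(70 - 225 - -21 + \frac{45}{2} \left(-3\right)\right) = - 38 \left(70 - 225 + 21 - \frac{135}{2}\right) = \left(-38\right) \left(- \frac{403}{2}\right) = 7657$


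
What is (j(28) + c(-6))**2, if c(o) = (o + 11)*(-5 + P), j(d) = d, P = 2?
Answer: 169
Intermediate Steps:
c(o) = -33 - 3*o (c(o) = (o + 11)*(-5 + 2) = (11 + o)*(-3) = -33 - 3*o)
(j(28) + c(-6))**2 = (28 + (-33 - 3*(-6)))**2 = (28 + (-33 + 18))**2 = (28 - 15)**2 = 13**2 = 169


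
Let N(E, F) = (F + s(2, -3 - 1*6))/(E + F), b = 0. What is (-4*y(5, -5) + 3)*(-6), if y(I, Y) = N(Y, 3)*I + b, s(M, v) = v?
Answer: 342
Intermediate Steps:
N(E, F) = (-9 + F)/(E + F) (N(E, F) = (F + (-3 - 1*6))/(E + F) = (F + (-3 - 6))/(E + F) = (F - 9)/(E + F) = (-9 + F)/(E + F))
y(I, Y) = -6*I/(3 + Y) (y(I, Y) = ((-9 + 3)/(Y + 3))*I + 0 = (-6/(3 + Y))*I + 0 = -6*I/(3 + Y) + 0 = -6*I/(3 + Y))
(-4*y(5, -5) + 3)*(-6) = (-(-24)*5/(3 - 5) + 3)*(-6) = (-(-24)*5/(-2) + 3)*(-6) = (-(-24)*5*(-1)/2 + 3)*(-6) = (-4*15 + 3)*(-6) = (-60 + 3)*(-6) = -57*(-6) = 342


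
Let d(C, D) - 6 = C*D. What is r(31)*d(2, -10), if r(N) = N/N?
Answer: -14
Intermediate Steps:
r(N) = 1
d(C, D) = 6 + C*D
r(31)*d(2, -10) = 1*(6 + 2*(-10)) = 1*(6 - 20) = 1*(-14) = -14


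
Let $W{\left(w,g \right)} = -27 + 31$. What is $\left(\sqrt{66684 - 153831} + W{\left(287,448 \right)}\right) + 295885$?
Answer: $295889 + 3 i \sqrt{9683} \approx 2.9589 \cdot 10^{5} + 295.21 i$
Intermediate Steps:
$W{\left(w,g \right)} = 4$
$\left(\sqrt{66684 - 153831} + W{\left(287,448 \right)}\right) + 295885 = \left(\sqrt{66684 - 153831} + 4\right) + 295885 = \left(\sqrt{-87147} + 4\right) + 295885 = \left(3 i \sqrt{9683} + 4\right) + 295885 = \left(4 + 3 i \sqrt{9683}\right) + 295885 = 295889 + 3 i \sqrt{9683}$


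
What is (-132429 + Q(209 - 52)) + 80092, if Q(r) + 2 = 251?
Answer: -52088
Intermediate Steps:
Q(r) = 249 (Q(r) = -2 + 251 = 249)
(-132429 + Q(209 - 52)) + 80092 = (-132429 + 249) + 80092 = -132180 + 80092 = -52088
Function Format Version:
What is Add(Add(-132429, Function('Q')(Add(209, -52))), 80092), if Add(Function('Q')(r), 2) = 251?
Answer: -52088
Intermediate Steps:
Function('Q')(r) = 249 (Function('Q')(r) = Add(-2, 251) = 249)
Add(Add(-132429, Function('Q')(Add(209, -52))), 80092) = Add(Add(-132429, 249), 80092) = Add(-132180, 80092) = -52088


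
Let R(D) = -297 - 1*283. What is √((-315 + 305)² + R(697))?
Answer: 4*I*√30 ≈ 21.909*I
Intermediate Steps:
R(D) = -580 (R(D) = -297 - 283 = -580)
√((-315 + 305)² + R(697)) = √((-315 + 305)² - 580) = √((-10)² - 580) = √(100 - 580) = √(-480) = 4*I*√30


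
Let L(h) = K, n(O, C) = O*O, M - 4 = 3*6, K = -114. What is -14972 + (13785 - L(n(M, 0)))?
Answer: -1073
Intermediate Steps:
M = 22 (M = 4 + 3*6 = 4 + 18 = 22)
n(O, C) = O**2
L(h) = -114
-14972 + (13785 - L(n(M, 0))) = -14972 + (13785 - 1*(-114)) = -14972 + (13785 + 114) = -14972 + 13899 = -1073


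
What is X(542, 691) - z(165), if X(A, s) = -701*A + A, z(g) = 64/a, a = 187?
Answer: -70947864/187 ≈ -3.7940e+5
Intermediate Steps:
z(g) = 64/187
X(A, s) = -700*A
X(542, 691) - z(165) = -700*542 - 1*64/187 = -379400 - 64/187 = -70947864/187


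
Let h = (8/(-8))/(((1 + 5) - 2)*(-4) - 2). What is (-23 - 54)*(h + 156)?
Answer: -216293/18 ≈ -12016.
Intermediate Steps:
h = 1/18 (h = (8*(-⅛))/((6 - 2)*(-4) - 2) = -1/(4*(-4) - 2) = -1/(-16 - 2) = -1/(-18) = -1/18*(-1) = 1/18 ≈ 0.055556)
(-23 - 54)*(h + 156) = (-23 - 54)*(1/18 + 156) = -77*2809/18 = -216293/18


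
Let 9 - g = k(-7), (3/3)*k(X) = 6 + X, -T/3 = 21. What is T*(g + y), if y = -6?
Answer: -252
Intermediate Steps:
T = -63 (T = -3*21 = -63)
k(X) = 6 + X
g = 10 (g = 9 - (6 - 7) = 9 - 1*(-1) = 9 + 1 = 10)
T*(g + y) = -63*(10 - 6) = -63*4 = -252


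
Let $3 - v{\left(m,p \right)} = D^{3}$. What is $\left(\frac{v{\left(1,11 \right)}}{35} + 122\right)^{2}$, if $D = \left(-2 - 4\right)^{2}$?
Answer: $\frac{1796318689}{1225} \approx 1.4664 \cdot 10^{6}$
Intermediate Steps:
$D = 36$ ($D = \left(-6\right)^{2} = 36$)
$v{\left(m,p \right)} = -46653$ ($v{\left(m,p \right)} = 3 - 36^{3} = 3 - 46656 = -46653$)
$\left(\frac{v{\left(1,11 \right)}}{35} + 122\right)^{2} = \left(- \frac{46653}{35} + 122\right)^{2} = \left(- \frac{42383}{35}\right)^{2} = \frac{1796318689}{1225}$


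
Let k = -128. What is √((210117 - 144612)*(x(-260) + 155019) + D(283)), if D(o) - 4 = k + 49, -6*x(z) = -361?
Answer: 5*√1625353718/2 ≈ 1.0079e+5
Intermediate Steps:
x(z) = 361/6 (x(z) = -⅙*(-361) = 361/6)
D(o) = -75 (D(o) = 4 + (-128 + 49) = 4 - 79 = -75)
√((210117 - 144612)*(x(-260) + 155019) + D(283)) = √((210117 - 144612)*(361/6 + 155019) - 75) = √(65505*(930475/6) - 75) = √(20316921625/2 - 75) = √(20316921475/2) = 5*√1625353718/2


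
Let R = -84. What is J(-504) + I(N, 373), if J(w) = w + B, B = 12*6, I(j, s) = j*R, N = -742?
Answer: 61896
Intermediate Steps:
I(j, s) = -84*j (I(j, s) = j*(-84) = -84*j)
B = 72
J(w) = 72 + w (J(w) = w + 72 = 72 + w)
J(-504) + I(N, 373) = (72 - 504) - 84*(-742) = -432 + 62328 = 61896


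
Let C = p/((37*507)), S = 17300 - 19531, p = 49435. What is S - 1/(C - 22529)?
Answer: -942758282797/422572076 ≈ -2231.0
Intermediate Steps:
S = -2231
C = 49435/18759 (C = 49435/((37*507)) = 49435/18759 ≈ 2.6353)
S - 1/(C - 22529) = -2231 - 1/(49435/18759 - 22529) = -2231 - 1/(-422572076/18759) = -2231 - 1*(-18759/422572076) = -2231 + 18759/422572076 = -942758282797/422572076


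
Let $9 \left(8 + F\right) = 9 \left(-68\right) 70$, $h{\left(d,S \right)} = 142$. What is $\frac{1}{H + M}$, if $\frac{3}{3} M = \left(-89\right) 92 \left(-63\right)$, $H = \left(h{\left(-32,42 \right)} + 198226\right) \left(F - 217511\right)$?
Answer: $- \frac{1}{44092524828} \approx -2.268 \cdot 10^{-11}$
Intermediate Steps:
$F = -4768$ ($F = -8 + \frac{9 \left(-68\right) 70}{9} = -8 + \frac{\left(-612\right) 70}{9} = -8 + \frac{1}{9} \left(-42840\right) = -8 - 4760 = -4768$)
$H = -44093040672$ ($H = \left(142 + 198226\right) \left(-4768 - 217511\right) = 198368 \left(-222279\right) = -44093040672$)
$M = 515844$ ($M = \left(-89\right) 92 \left(-63\right) = \left(-8188\right) \left(-63\right) = 515844$)
$\frac{1}{H + M} = \frac{1}{-44093040672 + 515844} = \frac{1}{-44092524828} = - \frac{1}{44092524828}$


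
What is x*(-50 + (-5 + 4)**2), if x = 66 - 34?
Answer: -1568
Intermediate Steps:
x = 32
x*(-50 + (-5 + 4)**2) = 32*(-50 + (-5 + 4)**2) = 32*(-50 + (-1)**2) = 32*(-50 + 1) = 32*(-49) = -1568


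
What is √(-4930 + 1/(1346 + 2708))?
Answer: 3*I*√9002681314/4054 ≈ 70.214*I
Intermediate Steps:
√(-4930 + 1/(1346 + 2708)) = √(-4930 + 1/4054) = √(-19986219/4054) = 3*I*√9002681314/4054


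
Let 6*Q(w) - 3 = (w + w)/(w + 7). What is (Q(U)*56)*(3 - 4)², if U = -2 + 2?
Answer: 28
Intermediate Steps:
U = 0
Q(w) = ½ + w/(3*(7 + w)) (Q(w) = ½ + ((w + w)/(w + 7))/6 = ½ + ((2*w)/(7 + w))/6 = ½ + (2*w/(7 + w))/6 = ½ + w/(3*(7 + w)))
(Q(U)*56)*(3 - 4)² = (((21 + 5*0)/(6*(7 + 0)))*56)*(3 - 4)² = (((⅙)*(21 + 0)/7)*56)*(-1)² = (((⅙)*(⅐)*21)*56)*1 = ((½)*56)*1 = 28*1 = 28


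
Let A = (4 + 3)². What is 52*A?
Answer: 2548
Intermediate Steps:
A = 49 (A = 7² = 49)
52*A = 52*49 = 2548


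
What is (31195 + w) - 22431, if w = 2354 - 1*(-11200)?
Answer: 22318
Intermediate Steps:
w = 13554 (w = 2354 + 11200 = 13554)
(31195 + w) - 22431 = (31195 + 13554) - 22431 = 44749 - 22431 = 22318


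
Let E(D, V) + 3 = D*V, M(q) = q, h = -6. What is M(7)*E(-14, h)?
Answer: 567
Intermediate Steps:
E(D, V) = -3 + D*V
M(7)*E(-14, h) = 7*(-3 - 14*(-6)) = 7*(-3 + 84) = 7*81 = 567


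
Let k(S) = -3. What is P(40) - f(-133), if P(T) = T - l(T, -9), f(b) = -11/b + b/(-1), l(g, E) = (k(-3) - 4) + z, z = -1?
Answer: -11316/133 ≈ -85.083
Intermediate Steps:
l(g, E) = -8 (l(g, E) = (-3 - 4) - 1 = -7 - 1 = -8)
f(b) = -b - 11/b (f(b) = -11/b + b*(-1) = -11/b - b = -b - 11/b)
P(T) = 8 + T (P(T) = T - 1*(-8) = T + 8 = 8 + T)
P(40) - f(-133) = (8 + 40) - (-1*(-133) - 11/(-133)) = 48 - (133 - 11*(-1/133)) = 48 - (133 + 11/133) = 48 - 1*17700/133 = 48 - 17700/133 = -11316/133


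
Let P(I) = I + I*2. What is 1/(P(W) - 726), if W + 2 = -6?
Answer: -1/750 ≈ -0.0013333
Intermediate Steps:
W = -8 (W = -2 - 6 = -8)
P(I) = 3*I (P(I) = I + 2*I = 3*I)
1/(P(W) - 726) = 1/(3*(-8) - 726) = 1/(-24 - 726) = 1/(-750) = -1/750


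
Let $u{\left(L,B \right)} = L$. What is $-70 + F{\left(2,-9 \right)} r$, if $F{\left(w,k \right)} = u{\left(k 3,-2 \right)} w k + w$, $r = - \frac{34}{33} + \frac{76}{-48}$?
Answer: $- \frac{14800}{11} \approx -1345.5$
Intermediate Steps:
$r = - \frac{115}{44}$ ($r = \left(-34\right) \frac{1}{33} + 76 \left(- \frac{1}{48}\right) = - \frac{34}{33} - \frac{19}{12} = - \frac{115}{44} \approx -2.6136$)
$F{\left(w,k \right)} = w + 3 w k^{2}$ ($F{\left(w,k \right)} = k 3 w k + w = 3 k w k + w = 3 w k^{2} + w = w + 3 w k^{2}$)
$-70 + F{\left(2,-9 \right)} r = -70 + 2 \left(1 + 3 \left(-9\right)^{2}\right) \left(- \frac{115}{44}\right) = -70 + 2 \left(1 + 3 \cdot 81\right) \left(- \frac{115}{44}\right) = -70 + 2 \left(1 + 243\right) \left(- \frac{115}{44}\right) = -70 + 2 \cdot 244 \left(- \frac{115}{44}\right) = -70 + 488 \left(- \frac{115}{44}\right) = -70 - \frac{14030}{11} = - \frac{14800}{11}$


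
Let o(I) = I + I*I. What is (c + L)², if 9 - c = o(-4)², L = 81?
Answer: 2916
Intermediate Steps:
o(I) = I + I²
c = -135 (c = 9 - (-4*(1 - 4))² = 9 - (-4*(-3))² = 9 - 1*12² = 9 - 1*144 = 9 - 144 = -135)
(c + L)² = (-135 + 81)² = (-54)² = 2916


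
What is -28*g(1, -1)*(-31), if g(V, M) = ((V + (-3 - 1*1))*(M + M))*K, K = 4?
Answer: 20832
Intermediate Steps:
g(V, M) = 8*M*(-4 + V) (g(V, M) = ((V + (-3 - 1*1))*(M + M))*4 = ((V + (-3 - 1))*(2*M))*4 = ((V - 4)*(2*M))*4 = ((-4 + V)*(2*M))*4 = (2*M*(-4 + V))*4 = 8*M*(-4 + V))
-28*g(1, -1)*(-31) = -224*(-1)*(-4 + 1)*(-31) = -224*(-1)*(-3)*(-31) = -28*24*(-31) = -672*(-31) = 20832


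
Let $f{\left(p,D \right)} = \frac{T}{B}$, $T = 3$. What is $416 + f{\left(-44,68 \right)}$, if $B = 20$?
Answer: $\frac{8323}{20} \approx 416.15$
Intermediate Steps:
$f{\left(p,D \right)} = \frac{3}{20}$
$416 + f{\left(-44,68 \right)} = 416 + \frac{3}{20} = \frac{8323}{20}$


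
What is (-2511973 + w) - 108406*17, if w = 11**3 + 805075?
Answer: -3548469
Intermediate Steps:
w = 806406 (w = 1331 + 805075 = 806406)
(-2511973 + w) - 108406*17 = (-2511973 + 806406) - 108406*17 = -1705567 - 1842902 = -3548469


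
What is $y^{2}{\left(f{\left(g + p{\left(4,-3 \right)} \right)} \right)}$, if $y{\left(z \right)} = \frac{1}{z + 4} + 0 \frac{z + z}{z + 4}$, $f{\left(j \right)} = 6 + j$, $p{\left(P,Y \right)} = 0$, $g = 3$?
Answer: $\frac{1}{169} \approx 0.0059172$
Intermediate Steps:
$y{\left(z \right)} = \frac{1}{4 + z}$ ($y{\left(z \right)} = \frac{1}{4 + z} + 0 \frac{2 z}{4 + z} = \frac{1}{4 + z} + 0 = \frac{1}{4 + z}$)
$y^{2}{\left(f{\left(g + p{\left(4,-3 \right)} \right)} \right)} = \left(\frac{1}{4 + \left(6 + \left(3 + 0\right)\right)}\right)^{2} = \left(\frac{1}{4 + \left(6 + 3\right)}\right)^{2} = \left(\frac{1}{4 + 9}\right)^{2} = \left(\frac{1}{13}\right)^{2} = \frac{1}{169}$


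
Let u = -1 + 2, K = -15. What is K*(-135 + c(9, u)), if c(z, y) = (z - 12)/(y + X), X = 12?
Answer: 26370/13 ≈ 2028.5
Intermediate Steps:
u = 1
c(z, y) = (-12 + z)/(12 + y) (c(z, y) = (z - 12)/(y + 12) = (-12 + z)/(12 + y))
K*(-135 + c(9, u)) = -15*(-135 + (-12 + 9)/(12 + 1)) = -15*(-135 - 3/13) = -15*(-1758/13) = 26370/13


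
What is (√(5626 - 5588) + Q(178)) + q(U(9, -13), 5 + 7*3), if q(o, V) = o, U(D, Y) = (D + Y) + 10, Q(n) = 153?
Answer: 159 + √38 ≈ 165.16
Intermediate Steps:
U(D, Y) = 10 + D + Y
(√(5626 - 5588) + Q(178)) + q(U(9, -13), 5 + 7*3) = (√(5626 - 5588) + 153) + (10 + 9 - 13) = (√38 + 153) + 6 = (153 + √38) + 6 = 159 + √38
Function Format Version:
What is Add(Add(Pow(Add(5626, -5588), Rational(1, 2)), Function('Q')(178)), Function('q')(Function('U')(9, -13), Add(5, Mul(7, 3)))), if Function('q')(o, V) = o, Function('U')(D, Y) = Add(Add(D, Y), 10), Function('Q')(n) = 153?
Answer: Add(159, Pow(38, Rational(1, 2))) ≈ 165.16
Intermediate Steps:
Function('U')(D, Y) = Add(10, D, Y)
Add(Add(Pow(Add(5626, -5588), Rational(1, 2)), Function('Q')(178)), Function('q')(Function('U')(9, -13), Add(5, Mul(7, 3)))) = Add(Add(Pow(Add(5626, -5588), Rational(1, 2)), 153), Add(10, 9, -13)) = Add(Add(Pow(38, Rational(1, 2)), 153), 6) = Add(Add(153, Pow(38, Rational(1, 2))), 6) = Add(159, Pow(38, Rational(1, 2)))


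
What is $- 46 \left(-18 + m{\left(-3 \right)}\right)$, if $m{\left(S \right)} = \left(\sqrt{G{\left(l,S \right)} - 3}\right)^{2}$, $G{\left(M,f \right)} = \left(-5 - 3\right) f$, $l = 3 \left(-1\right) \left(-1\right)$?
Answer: $-138$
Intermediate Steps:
$l = 3$ ($l = \left(-3\right) \left(-1\right) = 3$)
$G{\left(M,f \right)} = - 8 f$
$m{\left(S \right)} = -3 - 8 S$ ($m{\left(S \right)} = \left(\sqrt{- 8 S - 3}\right)^{2} = \left(\sqrt{-3 - 8 S}\right)^{2} = -3 - 8 S$)
$- 46 \left(-18 + m{\left(-3 \right)}\right) = - 46 \left(-18 - -21\right) = - 46 \left(-18 + \left(-3 + 24\right)\right) = - 46 \left(-18 + 21\right) = \left(-46\right) 3 = -138$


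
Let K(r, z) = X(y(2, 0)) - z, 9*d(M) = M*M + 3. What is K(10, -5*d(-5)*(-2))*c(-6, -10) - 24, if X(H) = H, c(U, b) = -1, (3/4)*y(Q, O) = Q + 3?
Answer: 4/9 ≈ 0.44444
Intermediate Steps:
y(Q, O) = 4 + 4*Q/3 (y(Q, O) = 4*(Q + 3)/3 = 4*(3 + Q)/3 = 4 + 4*Q/3)
d(M) = 1/3 + M**2/9 (d(M) = (M*M + 3)/9 = (M**2 + 3)/9 = (3 + M**2)/9 = 1/3 + M**2/9)
K(r, z) = 20/3 - z (K(r, z) = (4 + (4/3)*2) - z = (4 + 8/3) - z = 20/3 - z)
K(10, -5*d(-5)*(-2))*c(-6, -10) - 24 = (20/3 - (-5*(1/3 + (1/9)*(-5)**2))*(-2))*(-1) - 24 = (20/3 - (-5*(1/3 + (1/9)*25))*(-2))*(-1) - 24 = (20/3 - (-5*(1/3 + 25/9))*(-2))*(-1) - 24 = (20/3 - (-5*28/9)*(-2))*(-1) - 24 = (20/3 - (-140)*(-2)/9)*(-1) - 24 = (20/3 - 1*280/9)*(-1) - 24 = (20/3 - 280/9)*(-1) - 24 = -220/9*(-1) - 24 = 220/9 - 24 = 4/9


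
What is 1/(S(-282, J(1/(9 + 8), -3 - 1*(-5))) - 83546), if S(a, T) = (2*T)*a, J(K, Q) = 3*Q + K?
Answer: -17/1478374 ≈ -1.1499e-5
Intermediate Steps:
J(K, Q) = K + 3*Q
S(a, T) = 2*T*a
1/(S(-282, J(1/(9 + 8), -3 - 1*(-5))) - 83546) = 1/(2*(1/(9 + 8) + 3*(-3 - 1*(-5)))*(-282) - 83546) = 1/(2*(1/17 + 3*(-3 + 5))*(-282) - 83546) = 1/(2*(1/17 + 3*2)*(-282) - 83546) = 1/(2*(1/17 + 6)*(-282) - 83546) = 1/(2*(103/17)*(-282) - 83546) = 1/(-58092/17 - 83546) = 1/(-1478374/17) = -17/1478374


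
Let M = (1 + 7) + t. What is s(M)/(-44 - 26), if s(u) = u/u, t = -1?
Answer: -1/70 ≈ -0.014286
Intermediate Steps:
M = 7 (M = (1 + 7) - 1 = 8 - 1 = 7)
s(u) = 1
s(M)/(-44 - 26) = 1/(-44 - 26) = 1/(-70) = -1/70*1 = -1/70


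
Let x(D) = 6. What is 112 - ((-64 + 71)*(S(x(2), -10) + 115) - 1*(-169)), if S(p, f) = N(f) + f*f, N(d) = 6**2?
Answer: -1814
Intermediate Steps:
N(d) = 36
S(p, f) = 36 + f**2 (S(p, f) = 36 + f*f = 36 + f**2)
112 - ((-64 + 71)*(S(x(2), -10) + 115) - 1*(-169)) = 112 - ((-64 + 71)*((36 + (-10)**2) + 115) - 1*(-169)) = 112 - (7*((36 + 100) + 115) + 169) = 112 - (7*(136 + 115) + 169) = 112 - (7*251 + 169) = 112 - (1757 + 169) = 112 - 1*1926 = 112 - 1926 = -1814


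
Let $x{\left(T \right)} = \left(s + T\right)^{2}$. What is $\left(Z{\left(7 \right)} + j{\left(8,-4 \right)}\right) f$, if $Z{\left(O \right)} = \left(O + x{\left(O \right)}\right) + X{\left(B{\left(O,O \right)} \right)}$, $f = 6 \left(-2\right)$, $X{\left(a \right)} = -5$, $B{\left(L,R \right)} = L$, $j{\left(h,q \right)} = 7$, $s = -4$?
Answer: $-216$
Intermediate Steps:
$f = -12$
$x{\left(T \right)} = \left(-4 + T\right)^{2}$
$Z{\left(O \right)} = -5 + O + \left(-4 + O\right)^{2}$ ($Z{\left(O \right)} = \left(O + \left(-4 + O\right)^{2}\right) - 5 = -5 + O + \left(-4 + O\right)^{2}$)
$\left(Z{\left(7 \right)} + j{\left(8,-4 \right)}\right) f = \left(\left(-5 + 7 + \left(-4 + 7\right)^{2}\right) + 7\right) \left(-12\right) = \left(\left(-5 + 7 + 3^{2}\right) + 7\right) \left(-12\right) = \left(\left(-5 + 7 + 9\right) + 7\right) \left(-12\right) = \left(11 + 7\right) \left(-12\right) = 18 \left(-12\right) = -216$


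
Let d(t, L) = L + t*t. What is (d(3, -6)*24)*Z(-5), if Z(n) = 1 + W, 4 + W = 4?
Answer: 72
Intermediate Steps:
W = 0 (W = -4 + 4 = 0)
d(t, L) = L + t²
Z(n) = 1 (Z(n) = 1 + 0 = 1)
(d(3, -6)*24)*Z(-5) = ((-6 + 3²)*24)*1 = ((-6 + 9)*24)*1 = (3*24)*1 = 72*1 = 72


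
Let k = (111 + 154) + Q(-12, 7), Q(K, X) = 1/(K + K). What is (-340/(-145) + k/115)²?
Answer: 138451712281/6406401600 ≈ 21.611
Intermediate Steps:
Q(K, X) = 1/(2*K)
k = 6359/24 (k = (111 + 154) + (½)/(-12) = 265 + (½)*(-1/12) = 265 - 1/24 = 6359/24 ≈ 264.96)
(-340/(-145) + k/115)² = (-340/(-145) + (6359/24)/115)² = (-340*(-1/145) + (6359/24)*(1/115))² = (68/29 + 6359/2760)² = (372091/80040)² = 138451712281/6406401600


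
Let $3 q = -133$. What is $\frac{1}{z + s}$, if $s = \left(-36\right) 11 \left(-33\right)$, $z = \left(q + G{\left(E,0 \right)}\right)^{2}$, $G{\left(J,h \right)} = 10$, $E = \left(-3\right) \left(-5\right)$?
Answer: $\frac{9}{128221} \approx 7.0191 \cdot 10^{-5}$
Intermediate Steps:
$q = - \frac{133}{3}$ ($q = \frac{1}{3} \left(-133\right) = - \frac{133}{3} \approx -44.333$)
$E = 15$
$z = \frac{10609}{9}$ ($z = \left(- \frac{133}{3} + 10\right)^{2} = \left(- \frac{103}{3}\right)^{2} = \frac{10609}{9} \approx 1178.8$)
$s = 13068$ ($s = \left(-396\right) \left(-33\right) = 13068$)
$\frac{1}{z + s} = \frac{1}{\frac{10609}{9} + 13068} = \frac{1}{\frac{128221}{9}} = \frac{9}{128221}$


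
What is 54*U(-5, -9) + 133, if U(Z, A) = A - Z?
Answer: -83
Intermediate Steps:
54*U(-5, -9) + 133 = 54*(-9 - 1*(-5)) + 133 = 54*(-9 + 5) + 133 = 54*(-4) + 133 = -216 + 133 = -83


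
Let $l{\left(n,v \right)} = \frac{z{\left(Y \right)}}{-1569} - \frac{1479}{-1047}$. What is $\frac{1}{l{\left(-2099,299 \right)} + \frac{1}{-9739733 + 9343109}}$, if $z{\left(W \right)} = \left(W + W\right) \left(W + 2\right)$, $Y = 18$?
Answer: $\frac{72394588848}{69043726769} \approx 1.0485$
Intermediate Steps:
$z{\left(W \right)} = 2 W \left(2 + W\right)$
$l{\left(n,v \right)} = \frac{174079}{182527}$ ($l{\left(n,v \right)} = \frac{2 \cdot 18 \left(2 + 18\right)}{-1569} - \frac{1479}{-1047} = 2 \cdot 18 \cdot 20 \left(- \frac{1}{1569}\right) - - \frac{493}{349} = 720 \left(- \frac{1}{1569}\right) + \frac{493}{349} = - \frac{240}{523} + \frac{493}{349} = \frac{174079}{182527}$)
$\frac{1}{l{\left(-2099,299 \right)} + \frac{1}{-9739733 + 9343109}} = \frac{1}{\frac{174079}{182527} + \frac{1}{-9739733 + 9343109}} = \frac{1}{\frac{174079}{182527} + \frac{1}{-396624}} = \frac{1}{\frac{174079}{182527} - \frac{1}{396624}} = \frac{1}{\frac{69043726769}{72394588848}} = \frac{72394588848}{69043726769}$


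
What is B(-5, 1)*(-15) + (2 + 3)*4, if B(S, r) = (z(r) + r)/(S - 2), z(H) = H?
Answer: 170/7 ≈ 24.286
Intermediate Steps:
B(S, r) = 2*r/(-2 + S) (B(S, r) = (r + r)/(S - 2) = (2*r)/(-2 + S) = 2*r/(-2 + S))
B(-5, 1)*(-15) + (2 + 3)*4 = (2*1/(-2 - 5))*(-15) + (2 + 3)*4 = (2*1/(-7))*(-15) + 5*4 = (2*1*(-⅐))*(-15) + 20 = -2/7*(-15) + 20 = 30/7 + 20 = 170/7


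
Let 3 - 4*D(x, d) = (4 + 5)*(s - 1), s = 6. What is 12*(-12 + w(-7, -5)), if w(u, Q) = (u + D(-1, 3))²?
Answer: 3531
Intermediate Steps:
D(x, d) = -21/2 (D(x, d) = ¾ - (4 + 5)*(6 - 1)/4 = ¾ - 9*5/4 = ¾ - ¼*45 = ¾ - 45/4 = -21/2)
w(u, Q) = (-21/2 + u)² (w(u, Q) = (u - 21/2)² = (-21/2 + u)²)
12*(-12 + w(-7, -5)) = 12*(-12 + (-21 + 2*(-7))²/4) = 12*(-12 + (-21 - 14)²/4) = 12*(-12 + (¼)*(-35)²) = 12*(-12 + (¼)*1225) = 12*(-12 + 1225/4) = 12*(1177/4) = 3531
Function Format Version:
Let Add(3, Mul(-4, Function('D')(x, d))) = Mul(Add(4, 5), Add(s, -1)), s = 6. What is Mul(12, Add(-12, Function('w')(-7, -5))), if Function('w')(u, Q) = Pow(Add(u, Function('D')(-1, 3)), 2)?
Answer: 3531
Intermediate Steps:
Function('D')(x, d) = Rational(-21, 2) (Function('D')(x, d) = Add(Rational(3, 4), Mul(Rational(-1, 4), Mul(Add(4, 5), Add(6, -1)))) = Add(Rational(3, 4), Mul(Rational(-1, 4), Mul(9, 5))) = Add(Rational(3, 4), Mul(Rational(-1, 4), 45)) = Add(Rational(3, 4), Rational(-45, 4)) = Rational(-21, 2))
Function('w')(u, Q) = Pow(Add(Rational(-21, 2), u), 2) (Function('w')(u, Q) = Pow(Add(u, Rational(-21, 2)), 2) = Pow(Add(Rational(-21, 2), u), 2))
Mul(12, Add(-12, Function('w')(-7, -5))) = Mul(12, Add(-12, Mul(Rational(1, 4), Pow(Add(-21, Mul(2, -7)), 2)))) = Mul(12, Add(-12, Mul(Rational(1, 4), Pow(Add(-21, -14), 2)))) = Mul(12, Add(-12, Mul(Rational(1, 4), Pow(-35, 2)))) = Mul(12, Add(-12, Mul(Rational(1, 4), 1225))) = Mul(12, Add(-12, Rational(1225, 4))) = Mul(12, Rational(1177, 4)) = 3531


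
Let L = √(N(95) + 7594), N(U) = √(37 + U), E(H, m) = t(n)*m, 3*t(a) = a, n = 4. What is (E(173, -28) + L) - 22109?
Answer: -66439/3 + √(7594 + 2*√33) ≈ -22059.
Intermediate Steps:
t(a) = a/3
E(H, m) = 4*m/3 (E(H, m) = ((⅓)*4)*m = 4*m/3)
L = √(7594 + 2*√33) (L = √(√(37 + 95) + 7594) = √(√132 + 7594) = √(2*√33 + 7594) = √(7594 + 2*√33) ≈ 87.209)
(E(173, -28) + L) - 22109 = ((4/3)*(-28) + √(7594 + 2*√33)) - 22109 = (-112/3 + √(7594 + 2*√33)) - 22109 = -66439/3 + √(7594 + 2*√33)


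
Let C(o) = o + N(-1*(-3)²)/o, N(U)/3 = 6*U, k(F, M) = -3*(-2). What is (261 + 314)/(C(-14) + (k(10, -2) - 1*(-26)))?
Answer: 175/9 ≈ 19.444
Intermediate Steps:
k(F, M) = 6
N(U) = 18*U (N(U) = 3*(6*U) = 18*U)
C(o) = o - 162/o (C(o) = o + (18*(-1*(-3)²))/o = o + (18*(-1*9))/o = o + (18*(-9))/o = o - 162/o)
(261 + 314)/(C(-14) + (k(10, -2) - 1*(-26))) = (261 + 314)/((-14 - 162/(-14)) + (6 - 1*(-26))) = 575/((-14 - 162*(-1/14)) + (6 + 26)) = 575/((-14 + 81/7) + 32) = 575/(-17/7 + 32) = 575/(207/7) = 575*(7/207) = 175/9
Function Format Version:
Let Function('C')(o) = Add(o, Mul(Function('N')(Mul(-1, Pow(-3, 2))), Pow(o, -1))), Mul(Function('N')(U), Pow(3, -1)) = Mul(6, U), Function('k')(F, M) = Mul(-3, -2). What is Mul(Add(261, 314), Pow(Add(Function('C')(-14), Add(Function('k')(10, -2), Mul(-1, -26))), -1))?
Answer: Rational(175, 9) ≈ 19.444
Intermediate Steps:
Function('k')(F, M) = 6
Function('N')(U) = Mul(18, U) (Function('N')(U) = Mul(3, Mul(6, U)) = Mul(18, U))
Function('C')(o) = Add(o, Mul(-162, Pow(o, -1))) (Function('C')(o) = Add(o, Mul(Mul(18, Mul(-1, Pow(-3, 2))), Pow(o, -1))) = Add(o, Mul(Mul(18, Mul(-1, 9)), Pow(o, -1))) = Add(o, Mul(Mul(18, -9), Pow(o, -1))) = Add(o, Mul(-162, Pow(o, -1))))
Mul(Add(261, 314), Pow(Add(Function('C')(-14), Add(Function('k')(10, -2), Mul(-1, -26))), -1)) = Mul(Add(261, 314), Pow(Add(Add(-14, Mul(-162, Pow(-14, -1))), Add(6, Mul(-1, -26))), -1)) = Mul(575, Pow(Add(Add(-14, Mul(-162, Rational(-1, 14))), Add(6, 26)), -1)) = Mul(575, Pow(Add(Add(-14, Rational(81, 7)), 32), -1)) = Mul(575, Pow(Add(Rational(-17, 7), 32), -1)) = Mul(575, Pow(Rational(207, 7), -1)) = Mul(575, Rational(7, 207)) = Rational(175, 9)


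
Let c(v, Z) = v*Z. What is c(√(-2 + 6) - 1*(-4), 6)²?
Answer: 1296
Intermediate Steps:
c(v, Z) = Z*v
c(√(-2 + 6) - 1*(-4), 6)² = (6*(√(-2 + 6) - 1*(-4)))² = (6*(√4 + 4))² = (6*(2 + 4))² = (6*6)² = 36² = 1296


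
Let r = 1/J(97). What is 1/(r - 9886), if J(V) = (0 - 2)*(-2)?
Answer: -4/39543 ≈ -0.00010116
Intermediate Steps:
J(V) = 4 (J(V) = -2*(-2) = 4)
r = ¼ (r = 1/4 = ¼ ≈ 0.25000)
1/(r - 9886) = 1/(¼ - 9886) = 1/(-39543/4) = -4/39543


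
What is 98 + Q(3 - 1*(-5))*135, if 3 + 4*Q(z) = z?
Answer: 1067/4 ≈ 266.75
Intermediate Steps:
Q(z) = -3/4 + z/4
98 + Q(3 - 1*(-5))*135 = 98 + (-3/4 + (3 - 1*(-5))/4)*135 = 98 + (-3/4 + (3 + 5)/4)*135 = 98 + (-3/4 + (1/4)*8)*135 = 98 + (-3/4 + 2)*135 = 98 + (5/4)*135 = 98 + 675/4 = 1067/4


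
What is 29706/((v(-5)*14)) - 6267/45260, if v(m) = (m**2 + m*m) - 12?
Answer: 335289879/6019580 ≈ 55.700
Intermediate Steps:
v(m) = -12 + 2*m**2 (v(m) = (m**2 + m**2) - 12 = 2*m**2 - 12 = -12 + 2*m**2)
29706/((v(-5)*14)) - 6267/45260 = 29706/(((-12 + 2*(-5)**2)*14)) - 6267/45260 = 29706/(((-12 + 2*25)*14)) - 6267*1/45260 = 29706/(((-12 + 50)*14)) - 6267/45260 = 29706/((38*14)) - 6267/45260 = 29706/532 - 6267/45260 = 29706*(1/532) - 6267/45260 = 14853/266 - 6267/45260 = 335289879/6019580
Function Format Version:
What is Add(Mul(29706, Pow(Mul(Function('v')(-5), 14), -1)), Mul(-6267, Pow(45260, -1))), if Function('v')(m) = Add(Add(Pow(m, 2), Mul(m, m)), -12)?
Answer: Rational(335289879, 6019580) ≈ 55.700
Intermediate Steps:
Function('v')(m) = Add(-12, Mul(2, Pow(m, 2))) (Function('v')(m) = Add(Add(Pow(m, 2), Pow(m, 2)), -12) = Add(Mul(2, Pow(m, 2)), -12) = Add(-12, Mul(2, Pow(m, 2))))
Add(Mul(29706, Pow(Mul(Function('v')(-5), 14), -1)), Mul(-6267, Pow(45260, -1))) = Add(Mul(29706, Pow(Mul(Add(-12, Mul(2, Pow(-5, 2))), 14), -1)), Mul(-6267, Pow(45260, -1))) = Add(Mul(29706, Pow(Mul(Add(-12, Mul(2, 25)), 14), -1)), Mul(-6267, Rational(1, 45260))) = Add(Mul(29706, Pow(Mul(Add(-12, 50), 14), -1)), Rational(-6267, 45260)) = Add(Mul(29706, Pow(Mul(38, 14), -1)), Rational(-6267, 45260)) = Add(Mul(29706, Pow(532, -1)), Rational(-6267, 45260)) = Add(Mul(29706, Rational(1, 532)), Rational(-6267, 45260)) = Add(Rational(14853, 266), Rational(-6267, 45260)) = Rational(335289879, 6019580)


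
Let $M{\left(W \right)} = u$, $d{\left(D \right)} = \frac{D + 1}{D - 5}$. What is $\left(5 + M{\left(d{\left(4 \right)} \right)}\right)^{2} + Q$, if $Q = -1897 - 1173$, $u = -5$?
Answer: $-3070$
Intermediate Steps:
$d{\left(D \right)} = \frac{1 + D}{-5 + D}$
$M{\left(W \right)} = -5$
$Q = -3070$
$\left(5 + M{\left(d{\left(4 \right)} \right)}\right)^{2} + Q = \left(5 - 5\right)^{2} - 3070 = 0^{2} - 3070 = 0 - 3070 = -3070$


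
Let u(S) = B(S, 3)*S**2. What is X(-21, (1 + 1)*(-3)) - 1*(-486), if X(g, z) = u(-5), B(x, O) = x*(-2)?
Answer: 736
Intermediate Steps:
B(x, O) = -2*x
u(S) = -2*S**3 (u(S) = (-2*S)*S**2 = -2*S**3)
X(g, z) = 250 (X(g, z) = -2*(-5)**3 = -2*(-125) = 250)
X(-21, (1 + 1)*(-3)) - 1*(-486) = 250 - 1*(-486) = 250 + 486 = 736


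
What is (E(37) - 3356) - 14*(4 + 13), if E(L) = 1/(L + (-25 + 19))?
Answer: -111413/31 ≈ -3594.0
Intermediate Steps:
E(L) = 1/(-6 + L) (E(L) = 1/(L - 6) = 1/(-6 + L))
(E(37) - 3356) - 14*(4 + 13) = (1/(-6 + 37) - 3356) - 14*(4 + 13) = (1/31 - 3356) - 14*17 = (1/31 - 3356) - 238 = -104035/31 - 238 = -111413/31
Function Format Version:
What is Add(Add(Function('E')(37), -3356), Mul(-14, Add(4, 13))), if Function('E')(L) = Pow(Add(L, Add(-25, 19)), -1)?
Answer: Rational(-111413, 31) ≈ -3594.0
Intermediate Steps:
Function('E')(L) = Pow(Add(-6, L), -1) (Function('E')(L) = Pow(Add(L, -6), -1) = Pow(Add(-6, L), -1))
Add(Add(Function('E')(37), -3356), Mul(-14, Add(4, 13))) = Add(Add(Pow(Add(-6, 37), -1), -3356), Mul(-14, Add(4, 13))) = Add(Add(Pow(31, -1), -3356), Mul(-14, 17)) = Add(Add(Rational(1, 31), -3356), -238) = Add(Rational(-104035, 31), -238) = Rational(-111413, 31)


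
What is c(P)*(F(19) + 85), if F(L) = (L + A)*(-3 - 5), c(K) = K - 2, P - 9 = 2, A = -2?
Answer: -459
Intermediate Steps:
P = 11 (P = 9 + 2 = 11)
c(K) = -2 + K
F(L) = 16 - 8*L (F(L) = (L - 2)*(-3 - 5) = (-2 + L)*(-8) = 16 - 8*L)
c(P)*(F(19) + 85) = (-2 + 11)*((16 - 8*19) + 85) = 9*((16 - 152) + 85) = 9*(-136 + 85) = 9*(-51) = -459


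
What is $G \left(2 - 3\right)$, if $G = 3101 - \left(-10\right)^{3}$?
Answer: $-4101$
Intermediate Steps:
$G = 4101$ ($G = 3101 - -1000 = 3101 + 1000 = 4101$)
$G \left(2 - 3\right) = 4101 \left(2 - 3\right) = 4101 \left(-1\right) = -4101$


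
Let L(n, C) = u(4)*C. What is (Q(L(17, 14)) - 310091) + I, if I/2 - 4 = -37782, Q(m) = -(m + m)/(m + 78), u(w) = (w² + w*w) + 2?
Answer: -106824695/277 ≈ -3.8565e+5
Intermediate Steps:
u(w) = 2 + 2*w² (u(w) = (w² + w²) + 2 = 2*w² + 2 = 2 + 2*w²)
L(n, C) = 34*C (L(n, C) = (2 + 2*4²)*C = (2 + 2*16)*C = (2 + 32)*C = 34*C)
Q(m) = -2*m/(78 + m)
I = -75556 (I = 8 + 2*(-37782) = 8 - 75564 = -75556)
(Q(L(17, 14)) - 310091) + I = (-2*34*14/(78 + 34*14) - 310091) - 75556 = (-2*476/(78 + 476) - 310091) - 75556 = (-2*476/554 - 310091) - 75556 = (-2*476*1/554 - 310091) - 75556 = (-476/277 - 310091) - 75556 = -85895683/277 - 75556 = -106824695/277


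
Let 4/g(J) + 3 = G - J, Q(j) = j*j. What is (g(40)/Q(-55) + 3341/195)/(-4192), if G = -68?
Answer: -1917647/469189600 ≈ -0.0040872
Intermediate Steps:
Q(j) = j**2
g(J) = 4/(-71 - J) (g(J) = 4/(-3 + (-68 - J)) = 4/(-71 - J))
(g(40)/Q(-55) + 3341/195)/(-4192) = ((-4/(71 + 40))/((-55)**2) + 3341/195)/(-4192) = (-4/111/3025 + 3341*(1/195))*(-1/4192) = (-4*1/111*(1/3025) + 257/15)*(-1/4192) = (-4/111*1/3025 + 257/15)*(-1/4192) = (-4/335775 + 257/15)*(-1/4192) = (1917647/111925)*(-1/4192) = -1917647/469189600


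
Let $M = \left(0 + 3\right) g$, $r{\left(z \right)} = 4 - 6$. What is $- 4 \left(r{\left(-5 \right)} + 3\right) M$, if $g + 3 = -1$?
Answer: $48$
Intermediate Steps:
$g = -4$ ($g = -3 - 1 = -4$)
$r{\left(z \right)} = -2$ ($r{\left(z \right)} = 4 - 6 = -2$)
$M = -12$ ($M = \left(0 + 3\right) \left(-4\right) = 3 \left(-4\right) = -12$)
$- 4 \left(r{\left(-5 \right)} + 3\right) M = - 4 \left(-2 + 3\right) \left(-12\right) = \left(-4\right) 1 \left(-12\right) = \left(-4\right) \left(-12\right) = 48$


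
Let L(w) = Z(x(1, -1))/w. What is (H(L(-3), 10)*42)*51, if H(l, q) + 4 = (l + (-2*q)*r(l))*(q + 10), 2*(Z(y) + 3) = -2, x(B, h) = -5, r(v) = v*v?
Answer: -1474648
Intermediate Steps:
r(v) = v²
Z(y) = -4 (Z(y) = -3 + (½)*(-2) = -3 - 1 = -4)
L(w) = -4/w
H(l, q) = -4 + (10 + q)*(l - 2*q*l²) (H(l, q) = -4 + (l + (-2*q)*l²)*(q + 10) = -4 + (l - 2*q*l²)*(10 + q) = -4 + (10 + q)*(l - 2*q*l²))
(H(L(-3), 10)*42)*51 = ((-4 + 10*(-4/(-3)) - 4/(-3)*10 - 20*10*(-4/(-3))² - 2*(-4/(-3))²*10²)*42)*51 = ((-4 + 10*(-4*(-⅓)) - 4*(-⅓)*10 - 20*10*(-4*(-⅓))² - 2*(-4*(-⅓))²*100)*42)*51 = ((-4 + 10*(4/3) + (4/3)*10 - 20*10*(4/3)² - 2*(4/3)²*100)*42)*51 = ((-4 + 40/3 + 40/3 - 20*10*16/9 - 2*16/9*100)*42)*51 = ((-4 + 40/3 + 40/3 - 3200/9 - 3200/9)*42)*51 = -6196/9*42*51 = -86744/3*51 = -1474648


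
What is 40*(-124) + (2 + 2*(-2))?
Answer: -4962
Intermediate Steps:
40*(-124) + (2 + 2*(-2)) = -4960 + (2 - 4) = -4960 - 2 = -4962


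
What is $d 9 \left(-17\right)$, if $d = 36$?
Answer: $-5508$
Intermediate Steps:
$d 9 \left(-17\right) = 36 \cdot 9 \left(-17\right) = 324 \left(-17\right) = -5508$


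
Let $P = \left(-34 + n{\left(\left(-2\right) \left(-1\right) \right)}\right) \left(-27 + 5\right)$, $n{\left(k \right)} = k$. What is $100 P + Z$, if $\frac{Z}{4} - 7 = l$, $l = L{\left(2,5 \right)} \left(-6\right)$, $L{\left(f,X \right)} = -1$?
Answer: $70452$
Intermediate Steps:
$l = 6$ ($l = \left(-1\right) \left(-6\right) = 6$)
$Z = 52$ ($Z = 28 + 4 \cdot 6 = 28 + 24 = 52$)
$P = 704$ ($P = \left(-34 - -2\right) \left(-27 + 5\right) = \left(-34 + 2\right) \left(-22\right) = \left(-32\right) \left(-22\right) = 704$)
$100 P + Z = 100 \cdot 704 + 52 = 70400 + 52 = 70452$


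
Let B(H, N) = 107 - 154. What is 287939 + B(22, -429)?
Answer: 287892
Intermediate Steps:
B(H, N) = -47
287939 + B(22, -429) = 287939 - 47 = 287892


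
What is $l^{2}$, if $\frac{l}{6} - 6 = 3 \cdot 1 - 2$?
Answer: $1764$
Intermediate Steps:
$l = 42$ ($l = 36 + 6 \left(3 \cdot 1 - 2\right) = 36 + 6 \left(3 - 2\right) = 36 + 6 \cdot 1 = 36 + 6 = 42$)
$l^{2} = 42^{2} = 1764$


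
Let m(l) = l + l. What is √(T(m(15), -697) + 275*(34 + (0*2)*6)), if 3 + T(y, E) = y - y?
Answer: √9347 ≈ 96.680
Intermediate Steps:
m(l) = 2*l
T(y, E) = -3 (T(y, E) = -3 + (y - y) = -3 + 0 = -3)
√(T(m(15), -697) + 275*(34 + (0*2)*6)) = √(-3 + 275*(34 + (0*2)*6)) = √(-3 + 275*(34 + 0*6)) = √(-3 + 275*(34 + 0)) = √(-3 + 275*34) = √(-3 + 9350) = √9347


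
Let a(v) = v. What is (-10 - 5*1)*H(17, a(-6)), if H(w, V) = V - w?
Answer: 345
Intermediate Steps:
(-10 - 5*1)*H(17, a(-6)) = (-10 - 5*1)*(-6 - 1*17) = (-10 - 5)*(-6 - 17) = -15*(-23) = 345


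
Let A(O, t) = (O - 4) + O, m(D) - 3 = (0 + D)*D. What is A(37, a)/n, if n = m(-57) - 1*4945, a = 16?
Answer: -70/1693 ≈ -0.041347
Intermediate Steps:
m(D) = 3 + D² (m(D) = 3 + (0 + D)*D = 3 + D*D = 3 + D²)
A(O, t) = -4 + 2*O (A(O, t) = (-4 + O) + O = -4 + 2*O)
n = -1693 (n = (3 + (-57)²) - 1*4945 = (3 + 3249) - 4945 = 3252 - 4945 = -1693)
A(37, a)/n = (-4 + 2*37)/(-1693) = (-4 + 74)*(-1/1693) = 70*(-1/1693) = -70/1693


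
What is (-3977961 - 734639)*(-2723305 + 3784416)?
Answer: -5000591698600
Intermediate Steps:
(-3977961 - 734639)*(-2723305 + 3784416) = -4712600*1061111 = -5000591698600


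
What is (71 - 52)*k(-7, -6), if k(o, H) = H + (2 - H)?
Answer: 38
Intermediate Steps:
k(o, H) = 2
(71 - 52)*k(-7, -6) = (71 - 52)*2 = 19*2 = 38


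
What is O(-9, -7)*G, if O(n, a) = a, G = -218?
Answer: 1526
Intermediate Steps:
O(-9, -7)*G = -7*(-218) = 1526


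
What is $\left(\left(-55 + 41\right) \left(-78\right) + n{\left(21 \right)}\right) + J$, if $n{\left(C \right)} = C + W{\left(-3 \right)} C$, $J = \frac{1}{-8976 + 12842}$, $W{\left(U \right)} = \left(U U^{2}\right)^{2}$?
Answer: $\frac{63487453}{3866} \approx 16422.0$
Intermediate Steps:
$W{\left(U \right)} = U^{6}$ ($W{\left(U \right)} = \left(U^{3}\right)^{2} = U^{6}$)
$J = \frac{1}{3866} \approx 0.00025867$
$n{\left(C \right)} = 730 C$ ($n{\left(C \right)} = C + \left(-3\right)^{6} C = C + 729 C = 730 C$)
$\left(\left(-55 + 41\right) \left(-78\right) + n{\left(21 \right)}\right) + J = \left(\left(-55 + 41\right) \left(-78\right) + 730 \cdot 21\right) + \frac{1}{3866} = \left(\left(-14\right) \left(-78\right) + 15330\right) + \frac{1}{3866} = \left(1092 + 15330\right) + \frac{1}{3866} = 16422 + \frac{1}{3866} = \frac{63487453}{3866}$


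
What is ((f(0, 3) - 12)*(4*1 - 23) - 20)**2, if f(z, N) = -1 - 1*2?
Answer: 70225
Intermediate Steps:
f(z, N) = -3 (f(z, N) = -1 - 2 = -3)
((f(0, 3) - 12)*(4*1 - 23) - 20)**2 = ((-3 - 12)*(4*1 - 23) - 20)**2 = (-15*(4 - 23) - 20)**2 = (-15*(-19) - 20)**2 = (285 - 20)**2 = 265**2 = 70225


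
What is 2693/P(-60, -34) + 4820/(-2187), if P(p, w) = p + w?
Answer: -6342671/205578 ≈ -30.853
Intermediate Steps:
2693/P(-60, -34) + 4820/(-2187) = 2693/(-60 - 34) + 4820/(-2187) = 2693/(-94) + 4820*(-1/2187) = 2693*(-1/94) - 4820/2187 = -2693/94 - 4820/2187 = -6342671/205578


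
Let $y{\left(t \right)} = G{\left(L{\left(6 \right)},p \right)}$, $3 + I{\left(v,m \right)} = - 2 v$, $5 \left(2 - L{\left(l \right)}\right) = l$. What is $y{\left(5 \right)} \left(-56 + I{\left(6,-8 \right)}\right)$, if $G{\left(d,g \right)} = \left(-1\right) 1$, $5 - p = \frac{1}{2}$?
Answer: $71$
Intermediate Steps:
$p = \frac{9}{2}$ ($p = 5 - \frac{1}{2} = \frac{9}{2} \approx 4.5$)
$L{\left(l \right)} = 2 - \frac{l}{5}$
$G{\left(d,g \right)} = -1$
$I{\left(v,m \right)} = -3 - 2 v$
$y{\left(t \right)} = -1$
$y{\left(5 \right)} \left(-56 + I{\left(6,-8 \right)}\right) = - (-56 - 15) = \left(-1\right) \left(-71\right) = 71$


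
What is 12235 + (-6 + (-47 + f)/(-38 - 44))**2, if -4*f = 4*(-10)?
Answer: 82475165/6724 ≈ 12266.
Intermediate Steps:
f = 10 (f = -(-10) = -1/4*(-40) = 10)
12235 + (-6 + (-47 + f)/(-38 - 44))**2 = 12235 + (-6 + (-47 + 10)/(-38 - 44))**2 = 12235 + (-6 - 37/(-82))**2 = 12235 + (-6 - 37*(-1/82))**2 = 12235 + (-6 + 37/82)**2 = 12235 + (-455/82)**2 = 12235 + 207025/6724 = 82475165/6724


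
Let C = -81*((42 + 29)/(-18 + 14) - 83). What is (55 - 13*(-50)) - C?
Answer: -29823/4 ≈ -7455.8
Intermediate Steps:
C = 32643/4 (C = -81*(71/(-4) - 83) = -81*(71*(-1/4) - 83) = -81*(-71/4 - 83) = -81*(-403/4) = 32643/4 ≈ 8160.8)
(55 - 13*(-50)) - C = (55 - 13*(-50)) - 1*32643/4 = (55 + 650) - 32643/4 = 705 - 32643/4 = -29823/4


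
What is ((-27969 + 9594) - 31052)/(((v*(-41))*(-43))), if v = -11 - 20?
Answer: 49427/54653 ≈ 0.90438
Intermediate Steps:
v = -31
((-27969 + 9594) - 31052)/(((v*(-41))*(-43))) = ((-27969 + 9594) - 31052)/((-31*(-41)*(-43))) = (-18375 - 31052)/((1271*(-43))) = -49427/(-54653) = -49427*(-1/54653) = 49427/54653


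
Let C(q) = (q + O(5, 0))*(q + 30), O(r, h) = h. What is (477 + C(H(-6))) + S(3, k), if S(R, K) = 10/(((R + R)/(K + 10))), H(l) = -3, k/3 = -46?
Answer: 548/3 ≈ 182.67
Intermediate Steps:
k = -138 (k = 3*(-46) = -138)
C(q) = q*(30 + q) (C(q) = (q + 0)*(q + 30) = q*(30 + q))
S(R, K) = 5*(10 + K)/R (S(R, K) = 10/(((2*R)/(10 + K))) = 10/((2*R/(10 + K))) = 10*((10 + K)/(2*R)) = 5*(10 + K)/R)
(477 + C(H(-6))) + S(3, k) = (477 - 3*(30 - 3)) + 5*(10 - 138)/3 = (477 - 3*27) + 5*(⅓)*(-128) = (477 - 81) - 640/3 = 396 - 640/3 = 548/3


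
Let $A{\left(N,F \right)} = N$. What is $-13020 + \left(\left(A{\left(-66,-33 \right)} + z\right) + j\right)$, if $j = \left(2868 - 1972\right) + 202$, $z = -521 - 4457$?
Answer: $-16966$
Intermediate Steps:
$z = -4978$ ($z = -521 - 4457 = -4978$)
$j = 1098$ ($j = 896 + 202 = 1098$)
$-13020 + \left(\left(A{\left(-66,-33 \right)} + z\right) + j\right) = -13020 + \left(\left(-66 - 4978\right) + 1098\right) = -13020 + \left(-5044 + 1098\right) = -13020 - 3946 = -16966$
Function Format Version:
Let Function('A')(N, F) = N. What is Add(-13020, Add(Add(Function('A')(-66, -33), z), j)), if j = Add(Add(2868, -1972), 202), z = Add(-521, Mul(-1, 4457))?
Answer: -16966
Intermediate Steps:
z = -4978 (z = Add(-521, -4457) = -4978)
j = 1098 (j = Add(896, 202) = 1098)
Add(-13020, Add(Add(Function('A')(-66, -33), z), j)) = Add(-13020, Add(Add(-66, -4978), 1098)) = Add(-13020, Add(-5044, 1098)) = Add(-13020, -3946) = -16966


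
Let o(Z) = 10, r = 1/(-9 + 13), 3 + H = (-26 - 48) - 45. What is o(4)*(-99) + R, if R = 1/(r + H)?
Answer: -482134/487 ≈ -990.01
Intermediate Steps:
H = -122 (H = -3 + ((-26 - 48) - 45) = -3 + (-74 - 45) = -3 - 119 = -122)
r = ¼ (r = 1/4 = ¼ ≈ 0.25000)
R = -4/487 (R = 1/(¼ - 122) = 1/(-487/4) = -4/487 ≈ -0.0082135)
o(4)*(-99) + R = 10*(-99) - 4/487 = -990 - 4/487 = -482134/487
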